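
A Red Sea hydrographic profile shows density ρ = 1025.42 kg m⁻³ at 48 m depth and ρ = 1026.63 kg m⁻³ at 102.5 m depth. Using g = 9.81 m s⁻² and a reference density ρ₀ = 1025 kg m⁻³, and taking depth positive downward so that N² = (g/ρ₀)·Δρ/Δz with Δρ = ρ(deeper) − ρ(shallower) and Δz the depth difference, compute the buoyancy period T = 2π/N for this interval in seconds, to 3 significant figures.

431 s

Δρ = 1026.63 − 1025.42 = 1.21 kg m⁻³ over Δz = 102.5 − 48 = 54.5 m.
N² = (9.81/1025) × (1.21/54.5) = 2.1249 × 10⁻⁴ s⁻².
N = √(2.1249 × 10⁻⁴) = 0.014577 rad s⁻¹, so T = 2π/N = 431.03 s ≈ 431 s.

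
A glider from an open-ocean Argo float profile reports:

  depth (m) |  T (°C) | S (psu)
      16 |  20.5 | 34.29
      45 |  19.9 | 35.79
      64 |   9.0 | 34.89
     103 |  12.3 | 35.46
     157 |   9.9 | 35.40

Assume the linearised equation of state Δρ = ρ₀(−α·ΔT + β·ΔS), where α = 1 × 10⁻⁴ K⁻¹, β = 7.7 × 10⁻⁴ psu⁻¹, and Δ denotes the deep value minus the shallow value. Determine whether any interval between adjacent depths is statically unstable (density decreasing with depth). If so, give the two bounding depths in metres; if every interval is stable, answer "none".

none

Evaluate Δρ/ρ₀ = −αΔT + βΔS across each adjacent pair:
  16–45 m: −αΔT+βΔS = −(1 × 10⁻⁴)(-0.6)+(7.7 × 10⁻⁴)(+1.50) = 1.2 × 10⁻³ → stable
  45–64 m: −αΔT+βΔS = −(1 × 10⁻⁴)(-10.9)+(7.7 × 10⁻⁴)(-0.90) = 4.0 × 10⁻⁴ → stable
  64–103 m: −αΔT+βΔS = −(1 × 10⁻⁴)(+3.3)+(7.7 × 10⁻⁴)(+0.57) = 1.1 × 10⁻⁴ → stable
  103–157 m: −αΔT+βΔS = −(1 × 10⁻⁴)(-2.4)+(7.7 × 10⁻⁴)(-0.06) = 1.9 × 10⁻⁴ → stable
Every interval has Δρ > 0: the column is stably stratified throughout.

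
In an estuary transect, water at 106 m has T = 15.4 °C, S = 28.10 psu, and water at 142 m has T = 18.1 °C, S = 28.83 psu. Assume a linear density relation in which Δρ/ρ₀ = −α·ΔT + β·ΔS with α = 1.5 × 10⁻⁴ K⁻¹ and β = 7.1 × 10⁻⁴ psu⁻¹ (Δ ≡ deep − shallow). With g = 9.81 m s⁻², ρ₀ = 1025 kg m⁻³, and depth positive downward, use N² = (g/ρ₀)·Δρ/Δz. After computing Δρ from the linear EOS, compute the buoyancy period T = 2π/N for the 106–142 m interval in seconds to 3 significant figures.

ΔT = +2.7 K, ΔS = +0.73 psu (deep − shallow).
Δρ/ρ₀ = −αΔT + βΔS = -4.05 × 10⁻⁴ + 5.183 × 10⁻⁴ = 1.133 × 10⁻⁴, so Δρ ≈ 0.1161 kg m⁻³.
N² = (g/ρ₀)·Δρ/Δz = g·(Δρ/ρ₀)/Δz = 9.81 × 1.133 × 10⁻⁴ / 36 = 3.0874 × 10⁻⁵ s⁻².
N = √(3.0874 × 10⁻⁵) = 5.5564 × 10⁻³ rad s⁻¹ → T = 2π/N = 1.1308 × 10³ s ≈ 1.13 × 10³ s.

1.13 × 10³ s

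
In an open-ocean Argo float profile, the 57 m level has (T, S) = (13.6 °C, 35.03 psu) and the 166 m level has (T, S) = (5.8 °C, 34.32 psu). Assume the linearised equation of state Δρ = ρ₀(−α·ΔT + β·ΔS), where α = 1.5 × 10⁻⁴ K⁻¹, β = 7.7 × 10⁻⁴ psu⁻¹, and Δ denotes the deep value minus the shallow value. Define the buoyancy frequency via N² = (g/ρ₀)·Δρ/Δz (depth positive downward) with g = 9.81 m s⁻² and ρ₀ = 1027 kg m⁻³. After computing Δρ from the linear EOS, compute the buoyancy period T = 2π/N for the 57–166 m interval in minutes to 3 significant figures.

ΔT = -7.8 K, ΔS = -0.71 psu (deep − shallow).
Δρ/ρ₀ = −αΔT + βΔS = 1.17 × 10⁻³ − 5.467 × 10⁻⁴ = 6.233 × 10⁻⁴, so Δρ ≈ 0.6401 kg m⁻³.
N² = (g/ρ₀)·Δρ/Δz = g·(Δρ/ρ₀)/Δz = 9.81 × 6.233 × 10⁻⁴ / 109 = 5.6097 × 10⁻⁵ s⁻².
N = √(5.6097 × 10⁻⁵) = 7.4898 × 10⁻³ rad s⁻¹ → T = 2π/N = 838.90 s = 13.982 min ≈ 14.0 min.

14.0 min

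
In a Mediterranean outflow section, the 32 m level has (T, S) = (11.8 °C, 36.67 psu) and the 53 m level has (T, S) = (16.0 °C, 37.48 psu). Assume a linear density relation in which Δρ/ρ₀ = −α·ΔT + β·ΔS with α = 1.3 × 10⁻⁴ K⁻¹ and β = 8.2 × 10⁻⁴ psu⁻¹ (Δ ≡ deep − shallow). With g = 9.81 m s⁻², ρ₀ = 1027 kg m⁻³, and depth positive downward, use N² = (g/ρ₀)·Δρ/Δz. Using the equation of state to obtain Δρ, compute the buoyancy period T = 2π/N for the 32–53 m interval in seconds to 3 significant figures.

846 s

ΔT = +4.2 K, ΔS = +0.81 psu (deep − shallow).
Δρ/ρ₀ = −αΔT + βΔS = -5.46 × 10⁻⁴ + 6.642 × 10⁻⁴ = 1.182 × 10⁻⁴, so Δρ ≈ 0.1214 kg m⁻³.
N² = (g/ρ₀)·Δρ/Δz = g·(Δρ/ρ₀)/Δz = 9.81 × 1.182 × 10⁻⁴ / 21 = 5.5216 × 10⁻⁵ s⁻².
N = √(5.5216 × 10⁻⁵) = 7.4307 × 10⁻³ rad s⁻¹ → T = 2π/N = 845.57 s ≈ 846 s.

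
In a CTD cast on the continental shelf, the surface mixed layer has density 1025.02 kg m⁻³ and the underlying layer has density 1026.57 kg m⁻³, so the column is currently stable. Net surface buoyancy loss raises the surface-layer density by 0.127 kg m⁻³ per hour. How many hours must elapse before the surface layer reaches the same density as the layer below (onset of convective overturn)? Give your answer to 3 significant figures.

12.2 hours

Density deficit of the surface layer: 1026.57 − 1025.02 = 1.55 kg m⁻³.
Required change = 1.55 / 0.127 = 12.2 hours.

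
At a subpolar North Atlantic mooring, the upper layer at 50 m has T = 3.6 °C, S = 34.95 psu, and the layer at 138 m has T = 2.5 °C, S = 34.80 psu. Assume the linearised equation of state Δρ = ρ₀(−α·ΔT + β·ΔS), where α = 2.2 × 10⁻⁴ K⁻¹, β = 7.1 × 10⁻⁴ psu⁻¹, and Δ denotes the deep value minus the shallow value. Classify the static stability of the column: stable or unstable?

ΔT = 2.5 − 3.6 = -1.1 K and ΔS = 34.80 − 34.95 = -0.15 psu (deep − shallow).
−αΔT = 2.42 × 10⁻⁴; βΔS = -1.065 × 10⁻⁴; sum Δρ/ρ₀ = 1.355 × 10⁻⁴.
Δρ/ρ₀ > 0, so Δρ > 0: deeper water is denser → statically stable.

stable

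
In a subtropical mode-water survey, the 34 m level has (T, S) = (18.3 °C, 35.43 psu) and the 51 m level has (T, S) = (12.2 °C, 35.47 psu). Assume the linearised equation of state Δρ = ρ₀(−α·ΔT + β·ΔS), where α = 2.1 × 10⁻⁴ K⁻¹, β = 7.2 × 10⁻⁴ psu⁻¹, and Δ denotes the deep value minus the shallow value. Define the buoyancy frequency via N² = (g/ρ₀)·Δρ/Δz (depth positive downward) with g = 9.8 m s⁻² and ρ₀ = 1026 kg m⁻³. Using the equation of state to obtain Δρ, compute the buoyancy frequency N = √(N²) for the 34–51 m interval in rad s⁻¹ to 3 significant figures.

ΔT = -6.1 K, ΔS = +0.04 psu (deep − shallow).
Δρ/ρ₀ = −αΔT + βΔS = 1.281 × 10⁻³ + 2.88 × 10⁻⁵ = 1.3098 × 10⁻³, so Δρ ≈ 1.344 kg m⁻³.
N² = (g/ρ₀)·Δρ/Δz = g·(Δρ/ρ₀)/Δz = 9.8 × 1.3098 × 10⁻³ / 17 = 7.5506 × 10⁻⁴ s⁻².
N = √(7.5506 × 10⁻⁴) = 0.027478 rad s⁻¹ ≈ 0.0275 rad s⁻¹.

0.0275 rad s⁻¹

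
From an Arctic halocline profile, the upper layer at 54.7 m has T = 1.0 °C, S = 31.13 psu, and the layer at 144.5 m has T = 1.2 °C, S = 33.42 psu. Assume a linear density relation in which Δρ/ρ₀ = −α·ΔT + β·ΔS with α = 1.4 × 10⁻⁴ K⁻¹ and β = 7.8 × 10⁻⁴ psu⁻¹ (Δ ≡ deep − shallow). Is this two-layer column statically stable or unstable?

ΔT = 1.2 − 1.0 = +0.2 K and ΔS = 33.42 − 31.13 = +2.29 psu (deep − shallow).
−αΔT = -2.80 × 10⁻⁵; βΔS = 1.7862 × 10⁻³; sum Δρ/ρ₀ = 1.7582 × 10⁻³.
Δρ/ρ₀ > 0, so Δρ > 0: deeper water is denser → statically stable.

stable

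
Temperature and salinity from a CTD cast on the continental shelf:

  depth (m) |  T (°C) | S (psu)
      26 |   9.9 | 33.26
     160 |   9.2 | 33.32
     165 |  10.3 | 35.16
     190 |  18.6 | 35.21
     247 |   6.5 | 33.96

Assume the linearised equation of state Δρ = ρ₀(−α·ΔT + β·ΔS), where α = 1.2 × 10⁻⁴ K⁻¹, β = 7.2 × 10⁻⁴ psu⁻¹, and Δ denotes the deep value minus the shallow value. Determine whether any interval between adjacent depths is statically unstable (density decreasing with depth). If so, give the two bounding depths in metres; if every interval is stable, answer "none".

165–190 m

Evaluate Δρ/ρ₀ = −αΔT + βΔS across each adjacent pair:
  26–160 m: −αΔT+βΔS = −(1.2 × 10⁻⁴)(-0.7)+(7.2 × 10⁻⁴)(+0.06) = 1.3 × 10⁻⁴ → stable
  160–165 m: −αΔT+βΔS = −(1.2 × 10⁻⁴)(+1.1)+(7.2 × 10⁻⁴)(+1.84) = 1.2 × 10⁻³ → stable
  165–190 m: −αΔT+βΔS = −(1.2 × 10⁻⁴)(+8.3)+(7.2 × 10⁻⁴)(+0.05) = -9.6 × 10⁻⁴ → UNSTABLE
  190–247 m: −αΔT+βΔS = −(1.2 × 10⁻⁴)(-12.1)+(7.2 × 10⁻⁴)(-1.25) = 5.5 × 10⁻⁴ → stable
The 165–190 m interval has Δρ < 0: lighter water underlies denser water.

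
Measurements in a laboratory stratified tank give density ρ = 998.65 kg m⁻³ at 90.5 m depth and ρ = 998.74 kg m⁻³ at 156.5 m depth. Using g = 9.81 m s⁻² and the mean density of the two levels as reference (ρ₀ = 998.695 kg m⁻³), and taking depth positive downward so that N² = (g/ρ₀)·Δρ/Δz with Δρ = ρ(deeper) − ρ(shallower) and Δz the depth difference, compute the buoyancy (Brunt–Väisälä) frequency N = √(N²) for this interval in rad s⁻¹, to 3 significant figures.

3.66 × 10⁻³ rad s⁻¹

Δρ = 998.74 − 998.65 = 0.09 kg m⁻³ over Δz = 156.5 − 90.5 = 66 m.
N² = (9.81/998.695) × (0.09/66) = 1.3395 × 10⁻⁵ s⁻².
N = √(1.3395 × 10⁻⁵) = 3.6599 × 10⁻³ rad s⁻¹ ≈ 3.66 × 10⁻³ rad s⁻¹.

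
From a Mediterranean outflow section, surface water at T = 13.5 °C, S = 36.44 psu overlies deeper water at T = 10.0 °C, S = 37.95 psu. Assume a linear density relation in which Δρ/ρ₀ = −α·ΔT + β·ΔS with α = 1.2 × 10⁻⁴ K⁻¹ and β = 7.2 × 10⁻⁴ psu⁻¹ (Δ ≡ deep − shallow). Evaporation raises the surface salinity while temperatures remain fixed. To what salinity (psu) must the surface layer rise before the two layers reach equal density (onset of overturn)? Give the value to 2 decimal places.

38.53 psu

Neutral buoyancy requires −α(T_deep − T_surf) + β(S_deep − S_surf′) = 0.
S_surf′ = S_deep − (α/β)·ΔT = 37.95 − (1.2 × 10⁻⁴/7.2 × 10⁻⁴)·(-3.5) = 38.5333 psu.
Increase required: 38.5333 − 36.44 = 2.0933 psu.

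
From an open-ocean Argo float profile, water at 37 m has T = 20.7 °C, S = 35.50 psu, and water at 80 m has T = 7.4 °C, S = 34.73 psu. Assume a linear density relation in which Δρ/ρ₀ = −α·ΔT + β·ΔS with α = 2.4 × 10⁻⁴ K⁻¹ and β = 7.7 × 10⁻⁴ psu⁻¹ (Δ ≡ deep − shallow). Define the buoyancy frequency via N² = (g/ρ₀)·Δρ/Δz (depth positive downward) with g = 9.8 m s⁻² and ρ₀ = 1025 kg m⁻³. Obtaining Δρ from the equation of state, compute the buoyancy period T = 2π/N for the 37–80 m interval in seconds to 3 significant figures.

ΔT = -13.3 K, ΔS = -0.77 psu (deep − shallow).
Δρ/ρ₀ = −αΔT + βΔS = 3.192 × 10⁻³ − 5.929 × 10⁻⁴ = 2.5991 × 10⁻³, so Δρ ≈ 2.664 kg m⁻³.
N² = (g/ρ₀)·Δρ/Δz = g·(Δρ/ρ₀)/Δz = 9.8 × 2.5991 × 10⁻³ / 43 = 5.9235 × 10⁻⁴ s⁻².
N = √(5.9235 × 10⁻⁴) = 0.024338 rad s⁻¹ → T = 2π/N = 258.16 s ≈ 258 s.

258 s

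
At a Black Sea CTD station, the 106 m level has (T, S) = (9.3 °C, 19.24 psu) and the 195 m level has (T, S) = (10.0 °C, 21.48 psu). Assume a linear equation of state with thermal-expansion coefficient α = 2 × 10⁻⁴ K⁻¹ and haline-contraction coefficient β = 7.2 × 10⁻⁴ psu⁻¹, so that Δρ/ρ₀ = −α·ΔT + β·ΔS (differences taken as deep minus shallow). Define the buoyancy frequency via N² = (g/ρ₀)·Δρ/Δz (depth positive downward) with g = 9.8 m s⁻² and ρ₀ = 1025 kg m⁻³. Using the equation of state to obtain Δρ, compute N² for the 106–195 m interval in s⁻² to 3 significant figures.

1.62 × 10⁻⁴ s⁻²

ΔT = +0.7 K, ΔS = +2.24 psu (deep − shallow).
Δρ/ρ₀ = −αΔT + βΔS = -1.40 × 10⁻⁴ + 1.6128 × 10⁻³ = 1.4728 × 10⁻³, so Δρ ≈ 1.510 kg m⁻³.
N² = (g/ρ₀)·Δρ/Δz = g·(Δρ/ρ₀)/Δz = 9.8 × 1.4728 × 10⁻³ / 89 = 1.6217 × 10⁻⁴ s⁻² ≈ 1.62 × 10⁻⁴ s⁻².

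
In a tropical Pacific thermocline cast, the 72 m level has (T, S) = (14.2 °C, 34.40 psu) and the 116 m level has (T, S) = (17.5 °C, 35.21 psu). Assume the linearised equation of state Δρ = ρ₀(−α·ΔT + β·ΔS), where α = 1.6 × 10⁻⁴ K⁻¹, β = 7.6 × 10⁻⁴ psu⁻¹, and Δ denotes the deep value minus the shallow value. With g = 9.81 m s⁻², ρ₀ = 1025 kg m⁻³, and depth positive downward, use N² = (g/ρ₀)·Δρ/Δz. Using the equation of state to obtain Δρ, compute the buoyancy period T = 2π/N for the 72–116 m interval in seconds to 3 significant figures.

ΔT = +3.3 K, ΔS = +0.81 psu (deep − shallow).
Δρ/ρ₀ = −αΔT + βΔS = -5.28 × 10⁻⁴ + 6.156 × 10⁻⁴ = 8.76 × 10⁻⁵, so Δρ ≈ 0.08979 kg m⁻³.
N² = (g/ρ₀)·Δρ/Δz = g·(Δρ/ρ₀)/Δz = 9.81 × 8.76 × 10⁻⁵ / 44 = 1.9531 × 10⁻⁵ s⁻².
N = √(1.9531 × 10⁻⁵) = 4.4194 × 10⁻³ rad s⁻¹ → T = 2π/N = 1.4217 × 10³ s ≈ 1.42 × 10³ s.

1.42 × 10³ s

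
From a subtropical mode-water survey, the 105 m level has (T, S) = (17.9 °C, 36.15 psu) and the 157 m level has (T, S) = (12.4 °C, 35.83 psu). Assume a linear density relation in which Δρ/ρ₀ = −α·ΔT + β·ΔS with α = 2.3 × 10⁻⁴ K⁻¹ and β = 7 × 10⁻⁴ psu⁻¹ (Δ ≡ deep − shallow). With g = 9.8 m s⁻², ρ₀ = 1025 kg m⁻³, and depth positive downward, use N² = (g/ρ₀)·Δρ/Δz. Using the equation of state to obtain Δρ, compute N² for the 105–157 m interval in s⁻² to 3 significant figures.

ΔT = -5.5 K, ΔS = -0.32 psu (deep − shallow).
Δρ/ρ₀ = −αΔT + βΔS = 1.265 × 10⁻³ − 2.24 × 10⁻⁴ = 1.041 × 10⁻³, so Δρ ≈ 1.067 kg m⁻³.
N² = (g/ρ₀)·Δρ/Δz = g·(Δρ/ρ₀)/Δz = 9.8 × 1.041 × 10⁻³ / 52 = 1.9619 × 10⁻⁴ s⁻² ≈ 1.96 × 10⁻⁴ s⁻².

1.96 × 10⁻⁴ s⁻²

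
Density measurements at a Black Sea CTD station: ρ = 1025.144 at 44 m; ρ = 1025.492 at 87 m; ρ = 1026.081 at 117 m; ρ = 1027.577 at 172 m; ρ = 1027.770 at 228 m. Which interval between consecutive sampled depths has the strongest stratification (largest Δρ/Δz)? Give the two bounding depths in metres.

Compute the density gradient over each adjacent pair:
  44–87 m: Δρ/Δz = 0.348/43 = 8.1 × 10⁻³ kg m⁻⁴
  87–117 m: Δρ/Δz = 0.589/30 = 0.020 kg m⁻⁴
  117–172 m: Δρ/Δz = 1.496/55 = 0.027 kg m⁻⁴
  172–228 m: Δρ/Δz = 0.193/56 = 3.4 × 10⁻³ kg m⁻⁴
The largest gradient is in the 117–172 m interval — the pycnocline.

117–172 m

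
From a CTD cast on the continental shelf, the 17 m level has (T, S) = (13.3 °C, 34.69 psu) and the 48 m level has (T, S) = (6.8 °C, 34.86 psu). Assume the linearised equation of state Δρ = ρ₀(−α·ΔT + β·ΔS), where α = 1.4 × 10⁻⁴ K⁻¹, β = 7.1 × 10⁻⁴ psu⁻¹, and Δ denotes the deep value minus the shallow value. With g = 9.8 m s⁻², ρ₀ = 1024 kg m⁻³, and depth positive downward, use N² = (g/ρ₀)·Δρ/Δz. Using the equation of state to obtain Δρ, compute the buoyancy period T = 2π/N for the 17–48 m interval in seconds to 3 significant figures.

ΔT = -6.5 K, ΔS = +0.17 psu (deep − shallow).
Δρ/ρ₀ = −αΔT + βΔS = 9.10 × 10⁻⁴ + 1.207 × 10⁻⁴ = 1.0307 × 10⁻³, so Δρ ≈ 1.055 kg m⁻³.
N² = (g/ρ₀)·Δρ/Δz = g·(Δρ/ρ₀)/Δz = 9.8 × 1.0307 × 10⁻³ / 31 = 3.2583 × 10⁻⁴ s⁻².
N = √(3.2583 × 10⁻⁴) = 0.018051 rad s⁻¹ → T = 2π/N = 348.08 s ≈ 348 s.

348 s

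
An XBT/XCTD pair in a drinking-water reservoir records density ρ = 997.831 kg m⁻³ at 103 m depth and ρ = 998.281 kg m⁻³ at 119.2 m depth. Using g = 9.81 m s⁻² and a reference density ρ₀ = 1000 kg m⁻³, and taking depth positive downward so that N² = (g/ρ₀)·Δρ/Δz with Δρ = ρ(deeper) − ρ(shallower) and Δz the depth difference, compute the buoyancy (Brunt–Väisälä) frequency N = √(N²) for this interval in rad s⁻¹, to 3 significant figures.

Δρ = 998.281 − 997.831 = 0.450 kg m⁻³ over Δz = 119.2 − 103 = 16.2 m.
N² = (9.81/1000) × (0.450/16.2) = 2.7250 × 10⁻⁴ s⁻².
N = √(2.7250 × 10⁻⁴) = 0.016508 rad s⁻¹ ≈ 0.0165 rad s⁻¹.

0.0165 rad s⁻¹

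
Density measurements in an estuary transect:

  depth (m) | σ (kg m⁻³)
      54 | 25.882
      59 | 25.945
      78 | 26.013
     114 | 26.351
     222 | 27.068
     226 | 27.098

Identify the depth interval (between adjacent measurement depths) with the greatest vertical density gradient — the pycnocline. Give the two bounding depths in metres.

Compute the density gradient over each adjacent pair:
  54–59 m: Δρ/Δz = 0.063/5 = 0.013 kg m⁻⁴
  59–78 m: Δρ/Δz = 0.068/19 = 3.6 × 10⁻³ kg m⁻⁴
  78–114 m: Δρ/Δz = 0.338/36 = 9.4 × 10⁻³ kg m⁻⁴
  114–222 m: Δρ/Δz = 0.717/108 = 6.6 × 10⁻³ kg m⁻⁴
  222–226 m: Δρ/Δz = 0.030/4 = 7.5 × 10⁻³ kg m⁻⁴
The largest gradient is in the 54–59 m interval — the pycnocline.

54–59 m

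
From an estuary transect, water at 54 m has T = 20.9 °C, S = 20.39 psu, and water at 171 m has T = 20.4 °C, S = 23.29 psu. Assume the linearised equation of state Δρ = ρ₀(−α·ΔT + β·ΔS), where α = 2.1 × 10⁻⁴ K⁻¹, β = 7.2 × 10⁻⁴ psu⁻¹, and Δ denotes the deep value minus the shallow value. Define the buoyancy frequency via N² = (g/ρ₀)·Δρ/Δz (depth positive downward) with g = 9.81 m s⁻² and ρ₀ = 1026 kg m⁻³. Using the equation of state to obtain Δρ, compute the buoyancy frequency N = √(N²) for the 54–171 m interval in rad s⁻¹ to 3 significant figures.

0.0136 rad s⁻¹

ΔT = -0.5 K, ΔS = +2.90 psu (deep − shallow).
Δρ/ρ₀ = −αΔT + βΔS = 1.05 × 10⁻⁴ + 2.088 × 10⁻³ = 2.193 × 10⁻³, so Δρ ≈ 2.250 kg m⁻³.
N² = (g/ρ₀)·Δρ/Δz = g·(Δρ/ρ₀)/Δz = 9.81 × 2.193 × 10⁻³ / 117 = 1.8387 × 10⁻⁴ s⁻².
N = √(1.8387 × 10⁻⁴) = 0.013560 rad s⁻¹ ≈ 0.0136 rad s⁻¹.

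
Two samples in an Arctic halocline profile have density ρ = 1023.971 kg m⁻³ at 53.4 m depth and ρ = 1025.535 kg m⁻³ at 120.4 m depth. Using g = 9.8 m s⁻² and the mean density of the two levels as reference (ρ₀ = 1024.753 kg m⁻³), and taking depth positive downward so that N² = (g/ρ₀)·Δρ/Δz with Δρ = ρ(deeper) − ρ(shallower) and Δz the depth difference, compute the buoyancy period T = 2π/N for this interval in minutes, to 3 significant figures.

Δρ = 1025.535 − 1023.971 = 1.564 kg m⁻³ over Δz = 120.4 − 53.4 = 67 m.
N² = (9.8/1024.753) × (1.564/67) = 2.2324 × 10⁻⁴ s⁻².
N = √(2.2324 × 10⁻⁴) = 0.014941 rad s⁻¹, so T = 2π/N = 420.53 s = 7.0088 min ≈ 7.01 min.

7.01 min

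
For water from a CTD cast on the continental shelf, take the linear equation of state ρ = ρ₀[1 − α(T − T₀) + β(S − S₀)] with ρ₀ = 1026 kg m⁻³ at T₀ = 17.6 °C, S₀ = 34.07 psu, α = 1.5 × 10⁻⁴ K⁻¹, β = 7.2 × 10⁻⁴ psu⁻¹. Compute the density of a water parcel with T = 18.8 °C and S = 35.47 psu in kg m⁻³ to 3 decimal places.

1026.850 kg m⁻³

T − T₀ = +1.2 K, S − S₀ = +1.40 psu.
Bracket = 1 − α·(+1.2) + β·(+1.40) = 1 + (8.28 × 10⁻⁴) = 1.0008280.
ρ = 1026 × 1.0008280 = 1026.850 kg m⁻³.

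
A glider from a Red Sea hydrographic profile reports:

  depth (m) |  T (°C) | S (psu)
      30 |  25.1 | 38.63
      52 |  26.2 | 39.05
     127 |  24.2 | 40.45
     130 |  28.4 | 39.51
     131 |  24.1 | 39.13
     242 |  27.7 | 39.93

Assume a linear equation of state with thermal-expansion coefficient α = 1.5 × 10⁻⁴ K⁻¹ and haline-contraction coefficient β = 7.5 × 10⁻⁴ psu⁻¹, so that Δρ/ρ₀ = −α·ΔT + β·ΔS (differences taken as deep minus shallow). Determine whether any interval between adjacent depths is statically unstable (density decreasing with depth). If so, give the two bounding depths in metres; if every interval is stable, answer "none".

Evaluate Δρ/ρ₀ = −αΔT + βΔS across each adjacent pair:
  30–52 m: −αΔT+βΔS = −(1.5 × 10⁻⁴)(+1.1)+(7.5 × 10⁻⁴)(+0.42) = 1.5 × 10⁻⁴ → stable
  52–127 m: −αΔT+βΔS = −(1.5 × 10⁻⁴)(-2.0)+(7.5 × 10⁻⁴)(+1.40) = 1.3 × 10⁻³ → stable
  127–130 m: −αΔT+βΔS = −(1.5 × 10⁻⁴)(+4.2)+(7.5 × 10⁻⁴)(-0.94) = -1.3 × 10⁻³ → UNSTABLE
  130–131 m: −αΔT+βΔS = −(1.5 × 10⁻⁴)(-4.3)+(7.5 × 10⁻⁴)(-0.38) = 3.6 × 10⁻⁴ → stable
  131–242 m: −αΔT+βΔS = −(1.5 × 10⁻⁴)(+3.6)+(7.5 × 10⁻⁴)(+0.80) = 6.0 × 10⁻⁵ → stable
The 127–130 m interval has Δρ < 0: lighter water underlies denser water.

127–130 m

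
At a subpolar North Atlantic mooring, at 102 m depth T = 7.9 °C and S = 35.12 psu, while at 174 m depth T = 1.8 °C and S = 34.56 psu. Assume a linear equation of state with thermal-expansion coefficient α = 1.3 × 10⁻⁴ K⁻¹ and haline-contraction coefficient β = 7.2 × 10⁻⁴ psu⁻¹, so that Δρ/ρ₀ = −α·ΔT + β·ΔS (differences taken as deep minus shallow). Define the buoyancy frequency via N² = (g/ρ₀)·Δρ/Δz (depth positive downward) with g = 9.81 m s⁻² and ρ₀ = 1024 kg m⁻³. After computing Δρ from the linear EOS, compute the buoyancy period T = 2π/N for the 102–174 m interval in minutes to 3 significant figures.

14.4 min

ΔT = -6.1 K, ΔS = -0.56 psu (deep − shallow).
Δρ/ρ₀ = −αΔT + βΔS = 7.93 × 10⁻⁴ − 4.032 × 10⁻⁴ = 3.898 × 10⁻⁴, so Δρ ≈ 0.3992 kg m⁻³.
N² = (g/ρ₀)·Δρ/Δz = g·(Δρ/ρ₀)/Δz = 9.81 × 3.898 × 10⁻⁴ / 72 = 5.3110 × 10⁻⁵ s⁻².
N = √(5.3110 × 10⁻⁵) = 7.2877 × 10⁻³ rad s⁻¹ → T = 2π/N = 862.16 s = 14.369 min ≈ 14.4 min.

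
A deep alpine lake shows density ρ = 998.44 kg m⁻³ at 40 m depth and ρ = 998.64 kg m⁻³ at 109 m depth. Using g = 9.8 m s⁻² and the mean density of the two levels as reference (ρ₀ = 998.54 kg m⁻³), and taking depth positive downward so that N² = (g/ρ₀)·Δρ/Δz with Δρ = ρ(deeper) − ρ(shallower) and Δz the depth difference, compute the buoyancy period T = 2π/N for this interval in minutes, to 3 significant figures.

Δρ = 998.64 − 998.44 = 0.20 kg m⁻³ over Δz = 109 − 40 = 69 m.
N² = (9.8/998.54) × (0.20/69) = 2.8447 × 10⁻⁵ s⁻².
N = √(2.8447 × 10⁻⁵) = 5.3336 × 10⁻³ rad s⁻¹, so T = 2π/N = 1.1780 × 10³ s = 19.633 min ≈ 19.6 min.

19.6 min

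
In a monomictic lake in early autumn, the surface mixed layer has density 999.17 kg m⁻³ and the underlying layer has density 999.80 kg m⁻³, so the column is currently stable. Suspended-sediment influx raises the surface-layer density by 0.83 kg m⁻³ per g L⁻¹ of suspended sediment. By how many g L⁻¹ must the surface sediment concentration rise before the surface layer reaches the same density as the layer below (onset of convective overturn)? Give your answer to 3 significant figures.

0.759 g L⁻¹

Density deficit of the surface layer: 999.80 − 999.17 = 0.63 kg m⁻³.
Required change = 0.63 / 0.83 = 0.759 g L⁻¹.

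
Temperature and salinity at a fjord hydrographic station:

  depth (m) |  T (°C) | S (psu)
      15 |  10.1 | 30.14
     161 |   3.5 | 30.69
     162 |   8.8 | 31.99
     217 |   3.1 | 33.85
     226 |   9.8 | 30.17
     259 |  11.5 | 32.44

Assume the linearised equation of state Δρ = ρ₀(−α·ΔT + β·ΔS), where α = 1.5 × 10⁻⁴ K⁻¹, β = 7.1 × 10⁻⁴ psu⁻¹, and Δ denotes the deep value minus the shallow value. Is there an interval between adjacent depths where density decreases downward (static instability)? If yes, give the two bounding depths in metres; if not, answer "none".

217–226 m

Evaluate Δρ/ρ₀ = −αΔT + βΔS across each adjacent pair:
  15–161 m: −αΔT+βΔS = −(1.5 × 10⁻⁴)(-6.6)+(7.1 × 10⁻⁴)(+0.55) = 1.4 × 10⁻³ → stable
  161–162 m: −αΔT+βΔS = −(1.5 × 10⁻⁴)(+5.3)+(7.1 × 10⁻⁴)(+1.30) = 1.3 × 10⁻⁴ → stable
  162–217 m: −αΔT+βΔS = −(1.5 × 10⁻⁴)(-5.7)+(7.1 × 10⁻⁴)(+1.86) = 2.2 × 10⁻³ → stable
  217–226 m: −αΔT+βΔS = −(1.5 × 10⁻⁴)(+6.7)+(7.1 × 10⁻⁴)(-3.68) = -3.6 × 10⁻³ → UNSTABLE
  226–259 m: −αΔT+βΔS = −(1.5 × 10⁻⁴)(+1.7)+(7.1 × 10⁻⁴)(+2.27) = 1.4 × 10⁻³ → stable
The 217–226 m interval has Δρ < 0: lighter water underlies denser water.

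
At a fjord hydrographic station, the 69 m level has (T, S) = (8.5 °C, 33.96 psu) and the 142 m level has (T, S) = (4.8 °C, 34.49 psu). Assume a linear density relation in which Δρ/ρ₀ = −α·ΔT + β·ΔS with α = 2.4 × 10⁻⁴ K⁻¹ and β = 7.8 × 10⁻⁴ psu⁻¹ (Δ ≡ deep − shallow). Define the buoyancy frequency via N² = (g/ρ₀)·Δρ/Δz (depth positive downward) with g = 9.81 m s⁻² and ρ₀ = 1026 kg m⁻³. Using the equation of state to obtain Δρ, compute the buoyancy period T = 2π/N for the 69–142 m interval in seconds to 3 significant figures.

475 s

ΔT = -3.7 K, ΔS = +0.53 psu (deep − shallow).
Δρ/ρ₀ = −αΔT + βΔS = 8.88 × 10⁻⁴ + 4.134 × 10⁻⁴ = 1.3014 × 10⁻³, so Δρ ≈ 1.335 kg m⁻³.
N² = (g/ρ₀)·Δρ/Δz = g·(Δρ/ρ₀)/Δz = 9.81 × 1.3014 × 10⁻³ / 73 = 1.7489 × 10⁻⁴ s⁻².
N = √(1.7489 × 10⁻⁴) = 0.013225 rad s⁻¹ → T = 2π/N = 475.10 s ≈ 475 s.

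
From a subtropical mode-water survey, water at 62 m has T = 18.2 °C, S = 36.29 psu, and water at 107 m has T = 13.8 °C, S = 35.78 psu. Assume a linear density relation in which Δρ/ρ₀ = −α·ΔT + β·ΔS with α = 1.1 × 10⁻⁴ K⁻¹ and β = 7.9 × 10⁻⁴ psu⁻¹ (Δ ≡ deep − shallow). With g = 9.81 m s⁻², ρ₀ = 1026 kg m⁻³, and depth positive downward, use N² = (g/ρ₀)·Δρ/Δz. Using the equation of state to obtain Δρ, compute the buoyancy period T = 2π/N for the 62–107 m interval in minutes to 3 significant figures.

ΔT = -4.4 K, ΔS = -0.51 psu (deep − shallow).
Δρ/ρ₀ = −αΔT + βΔS = 4.84 × 10⁻⁴ − 4.029 × 10⁻⁴ = 8.11 × 10⁻⁵, so Δρ ≈ 0.08321 kg m⁻³.
N² = (g/ρ₀)·Δρ/Δz = g·(Δρ/ρ₀)/Δz = 9.81 × 8.11 × 10⁻⁵ / 45 = 1.7680 × 10⁻⁵ s⁻².
N = √(1.7680 × 10⁻⁵) = 4.2048 × 10⁻³ rad s⁻¹ → T = 2π/N = 1.4943 × 10³ s = 24.905 min ≈ 24.9 min.

24.9 min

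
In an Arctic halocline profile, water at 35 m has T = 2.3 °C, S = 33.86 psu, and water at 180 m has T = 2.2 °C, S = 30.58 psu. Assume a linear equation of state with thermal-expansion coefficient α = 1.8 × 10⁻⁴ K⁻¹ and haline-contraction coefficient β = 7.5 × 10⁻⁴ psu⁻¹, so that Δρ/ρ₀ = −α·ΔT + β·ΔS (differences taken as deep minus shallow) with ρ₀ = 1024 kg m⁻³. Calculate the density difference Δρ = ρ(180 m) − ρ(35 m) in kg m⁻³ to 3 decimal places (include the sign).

-2.501 kg m⁻³

ΔT = -0.1 K, ΔS = -3.28 psu (deep − shallow).
Δρ/ρ₀ = −(1.8 × 10⁻⁴)(-0.1) + (7.5 × 10⁻⁴)(-3.28) = -2.442 × 10⁻³.
Δρ = 1024 × (-2.442 × 10⁻³) = -2.501 kg m⁻³.
Negative Δρ: lighter below, statically unstable.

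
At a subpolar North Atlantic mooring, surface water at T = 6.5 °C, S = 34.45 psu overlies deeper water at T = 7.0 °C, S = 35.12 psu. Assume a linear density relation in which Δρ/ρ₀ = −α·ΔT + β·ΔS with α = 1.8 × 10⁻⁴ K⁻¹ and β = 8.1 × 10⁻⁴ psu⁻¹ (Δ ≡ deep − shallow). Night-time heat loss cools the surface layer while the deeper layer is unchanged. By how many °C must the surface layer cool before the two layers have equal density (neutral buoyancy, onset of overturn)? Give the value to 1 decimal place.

Neutral buoyancy requires Δρ = 0, i.e. −α(T_deep − T_surf′) + β(S_deep − S_surf) = 0.
T_surf′ = T_deep − (β/α)·ΔS = 7.0 − (8.1 × 10⁻⁴/1.8 × 10⁻⁴)·(+0.67) = 3.985 °C.
Cooling required: 6.5 − (3.985) = 2.515 °C.

2.5 °C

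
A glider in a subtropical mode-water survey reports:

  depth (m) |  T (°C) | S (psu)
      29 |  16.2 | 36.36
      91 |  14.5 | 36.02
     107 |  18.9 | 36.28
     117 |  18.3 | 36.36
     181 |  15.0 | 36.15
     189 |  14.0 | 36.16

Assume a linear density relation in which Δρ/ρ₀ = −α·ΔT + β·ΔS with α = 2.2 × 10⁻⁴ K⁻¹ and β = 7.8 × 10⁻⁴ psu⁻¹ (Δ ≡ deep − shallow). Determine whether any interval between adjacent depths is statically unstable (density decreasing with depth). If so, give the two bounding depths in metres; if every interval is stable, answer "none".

Evaluate Δρ/ρ₀ = −αΔT + βΔS across each adjacent pair:
  29–91 m: −αΔT+βΔS = −(2.2 × 10⁻⁴)(-1.7)+(7.8 × 10⁻⁴)(-0.34) = 1.1 × 10⁻⁴ → stable
  91–107 m: −αΔT+βΔS = −(2.2 × 10⁻⁴)(+4.4)+(7.8 × 10⁻⁴)(+0.26) = -7.7 × 10⁻⁴ → UNSTABLE
  107–117 m: −αΔT+βΔS = −(2.2 × 10⁻⁴)(-0.6)+(7.8 × 10⁻⁴)(+0.08) = 1.9 × 10⁻⁴ → stable
  117–181 m: −αΔT+βΔS = −(2.2 × 10⁻⁴)(-3.3)+(7.8 × 10⁻⁴)(-0.21) = 5.6 × 10⁻⁴ → stable
  181–189 m: −αΔT+βΔS = −(2.2 × 10⁻⁴)(-1.0)+(7.8 × 10⁻⁴)(+0.01) = 2.3 × 10⁻⁴ → stable
The 91–107 m interval has Δρ < 0: lighter water underlies denser water.

91–107 m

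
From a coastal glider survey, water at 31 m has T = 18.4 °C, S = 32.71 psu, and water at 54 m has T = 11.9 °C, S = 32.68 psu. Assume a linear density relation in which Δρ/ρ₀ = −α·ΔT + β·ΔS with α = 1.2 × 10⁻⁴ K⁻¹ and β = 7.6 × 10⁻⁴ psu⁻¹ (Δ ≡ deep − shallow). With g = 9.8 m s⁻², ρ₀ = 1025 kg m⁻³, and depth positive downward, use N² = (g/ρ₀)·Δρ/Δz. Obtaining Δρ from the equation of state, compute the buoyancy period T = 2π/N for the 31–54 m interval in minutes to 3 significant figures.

5.83 min

ΔT = -6.5 K, ΔS = -0.03 psu (deep − shallow).
Δρ/ρ₀ = −αΔT + βΔS = 7.80 × 10⁻⁴ − 2.28 × 10⁻⁵ = 7.572 × 10⁻⁴, so Δρ ≈ 0.7761 kg m⁻³.
N² = (g/ρ₀)·Δρ/Δz = g·(Δρ/ρ₀)/Δz = 9.8 × 7.572 × 10⁻⁴ / 23 = 3.2263 × 10⁻⁴ s⁻².
N = √(3.2263 × 10⁻⁴) = 0.017962 rad s⁻¹ → T = 2π/N = 349.80 s = 5.8300 min ≈ 5.83 min.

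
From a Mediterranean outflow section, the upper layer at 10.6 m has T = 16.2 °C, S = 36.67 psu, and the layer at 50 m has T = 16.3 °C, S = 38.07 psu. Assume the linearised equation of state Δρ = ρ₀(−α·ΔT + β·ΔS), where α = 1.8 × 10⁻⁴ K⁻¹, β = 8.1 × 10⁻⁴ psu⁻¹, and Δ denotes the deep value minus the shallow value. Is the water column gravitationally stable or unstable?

stable

ΔT = 16.3 − 16.2 = +0.1 K and ΔS = 38.07 − 36.67 = +1.40 psu (deep − shallow).
−αΔT = -1.80 × 10⁻⁵; βΔS = 1.134 × 10⁻³; sum Δρ/ρ₀ = 1.116 × 10⁻³.
Δρ/ρ₀ > 0, so Δρ > 0: deeper water is denser → statically stable.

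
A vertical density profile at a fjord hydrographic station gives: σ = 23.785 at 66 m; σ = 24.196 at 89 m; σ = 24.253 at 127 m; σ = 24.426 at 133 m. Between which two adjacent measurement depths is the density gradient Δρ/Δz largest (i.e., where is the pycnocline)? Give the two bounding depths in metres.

Compute the density gradient over each adjacent pair:
  66–89 m: Δρ/Δz = 0.411/23 = 0.018 kg m⁻⁴
  89–127 m: Δρ/Δz = 0.057/38 = 1.5 × 10⁻³ kg m⁻⁴
  127–133 m: Δρ/Δz = 0.173/6 = 0.029 kg m⁻⁴
The largest gradient is in the 127–133 m interval — the pycnocline.

127–133 m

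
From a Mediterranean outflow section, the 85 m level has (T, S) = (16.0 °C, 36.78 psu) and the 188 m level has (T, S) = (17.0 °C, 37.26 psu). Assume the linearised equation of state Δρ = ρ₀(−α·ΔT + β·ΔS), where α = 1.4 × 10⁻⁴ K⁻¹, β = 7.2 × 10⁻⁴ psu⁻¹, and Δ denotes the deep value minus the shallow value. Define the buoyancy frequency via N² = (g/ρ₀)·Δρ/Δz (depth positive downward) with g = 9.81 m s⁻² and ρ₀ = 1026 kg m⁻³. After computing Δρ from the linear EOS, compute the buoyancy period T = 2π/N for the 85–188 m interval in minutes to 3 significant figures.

ΔT = +1.0 K, ΔS = +0.48 psu (deep − shallow).
Δρ/ρ₀ = −αΔT + βΔS = -1.40 × 10⁻⁴ + 3.456 × 10⁻⁴ = 2.056 × 10⁻⁴, so Δρ ≈ 0.2109 kg m⁻³.
N² = (g/ρ₀)·Δρ/Δz = g·(Δρ/ρ₀)/Δz = 9.81 × 2.056 × 10⁻⁴ / 103 = 1.9582 × 10⁻⁵ s⁻².
N = √(1.9582 × 10⁻⁵) = 4.4252 × 10⁻³ rad s⁻¹ → T = 2π/N = 1.4199 × 10³ s = 23.665 min ≈ 23.7 min.

23.7 min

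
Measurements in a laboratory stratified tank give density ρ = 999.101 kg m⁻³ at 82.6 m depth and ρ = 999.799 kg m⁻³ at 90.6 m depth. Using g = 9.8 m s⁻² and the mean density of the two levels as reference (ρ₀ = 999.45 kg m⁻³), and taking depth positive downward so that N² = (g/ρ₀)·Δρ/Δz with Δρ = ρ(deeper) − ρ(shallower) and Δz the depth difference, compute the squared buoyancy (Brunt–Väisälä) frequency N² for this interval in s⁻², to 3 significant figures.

8.56 × 10⁻⁴ s⁻²

Δρ = 999.799 − 999.101 = 0.698 kg m⁻³ over Δz = 90.6 − 82.6 = 8 m.
N² = (9.8/999.45) × (0.698/8) = 8.5552 × 10⁻⁴ s⁻² ≈ 8.56 × 10⁻⁴ s⁻².
A positive N² confirms static stability across the interval.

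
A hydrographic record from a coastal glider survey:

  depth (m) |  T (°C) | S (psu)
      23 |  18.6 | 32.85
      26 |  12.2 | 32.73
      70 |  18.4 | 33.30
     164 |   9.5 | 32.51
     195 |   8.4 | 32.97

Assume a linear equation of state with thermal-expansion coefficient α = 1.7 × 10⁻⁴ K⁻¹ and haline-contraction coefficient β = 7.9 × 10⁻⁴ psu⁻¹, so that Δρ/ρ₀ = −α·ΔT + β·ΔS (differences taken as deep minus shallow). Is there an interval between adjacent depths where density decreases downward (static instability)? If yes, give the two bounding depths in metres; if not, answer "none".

26–70 m

Evaluate Δρ/ρ₀ = −αΔT + βΔS across each adjacent pair:
  23–26 m: −αΔT+βΔS = −(1.7 × 10⁻⁴)(-6.4)+(7.9 × 10⁻⁴)(-0.12) = 9.9 × 10⁻⁴ → stable
  26–70 m: −αΔT+βΔS = −(1.7 × 10⁻⁴)(+6.2)+(7.9 × 10⁻⁴)(+0.57) = -6.0 × 10⁻⁴ → UNSTABLE
  70–164 m: −αΔT+βΔS = −(1.7 × 10⁻⁴)(-8.9)+(7.9 × 10⁻⁴)(-0.79) = 8.9 × 10⁻⁴ → stable
  164–195 m: −αΔT+βΔS = −(1.7 × 10⁻⁴)(-1.1)+(7.9 × 10⁻⁴)(+0.46) = 5.5 × 10⁻⁴ → stable
The 26–70 m interval has Δρ < 0: lighter water underlies denser water.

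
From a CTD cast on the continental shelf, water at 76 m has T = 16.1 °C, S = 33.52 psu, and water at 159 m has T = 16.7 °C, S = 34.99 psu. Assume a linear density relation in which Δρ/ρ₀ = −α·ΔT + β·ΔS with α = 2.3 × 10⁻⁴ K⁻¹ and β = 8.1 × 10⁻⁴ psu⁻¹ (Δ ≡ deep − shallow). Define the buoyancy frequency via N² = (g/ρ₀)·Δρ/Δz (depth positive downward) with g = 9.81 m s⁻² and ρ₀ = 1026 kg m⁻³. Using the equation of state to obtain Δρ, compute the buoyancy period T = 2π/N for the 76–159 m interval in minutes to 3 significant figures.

9.39 min

ΔT = +0.6 K, ΔS = +1.47 psu (deep − shallow).
Δρ/ρ₀ = −αΔT + βΔS = -1.38 × 10⁻⁴ + 1.1907 × 10⁻³ = 1.0527 × 10⁻³, so Δρ ≈ 1.080 kg m⁻³.
N² = (g/ρ₀)·Δρ/Δz = g·(Δρ/ρ₀)/Δz = 9.81 × 1.0527 × 10⁻³ / 83 = 1.2442 × 10⁻⁴ s⁻².
N = √(1.2442 × 10⁻⁴) = 0.011154 rad s⁻¹ → T = 2π/N = 563.31 s = 9.3885 min ≈ 9.39 min.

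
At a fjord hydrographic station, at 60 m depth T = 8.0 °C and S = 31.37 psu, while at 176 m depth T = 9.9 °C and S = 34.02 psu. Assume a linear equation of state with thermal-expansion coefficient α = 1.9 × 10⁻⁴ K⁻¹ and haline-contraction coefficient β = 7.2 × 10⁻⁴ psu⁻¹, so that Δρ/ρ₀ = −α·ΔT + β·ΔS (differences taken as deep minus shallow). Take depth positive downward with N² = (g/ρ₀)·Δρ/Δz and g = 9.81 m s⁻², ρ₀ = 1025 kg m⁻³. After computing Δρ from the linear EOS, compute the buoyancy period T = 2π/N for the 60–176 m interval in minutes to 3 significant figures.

9.16 min

ΔT = +1.9 K, ΔS = +2.65 psu (deep − shallow).
Δρ/ρ₀ = −αΔT + βΔS = -3.61 × 10⁻⁴ + 1.908 × 10⁻³ = 1.547 × 10⁻³, so Δρ ≈ 1.586 kg m⁻³.
N² = (g/ρ₀)·Δρ/Δz = g·(Δρ/ρ₀)/Δz = 9.81 × 1.547 × 10⁻³ / 116 = 1.3083 × 10⁻⁴ s⁻².
N = √(1.3083 × 10⁻⁴) = 0.011438 rad s⁻¹ → T = 2π/N = 549.33 s = 9.1555 min ≈ 9.16 min.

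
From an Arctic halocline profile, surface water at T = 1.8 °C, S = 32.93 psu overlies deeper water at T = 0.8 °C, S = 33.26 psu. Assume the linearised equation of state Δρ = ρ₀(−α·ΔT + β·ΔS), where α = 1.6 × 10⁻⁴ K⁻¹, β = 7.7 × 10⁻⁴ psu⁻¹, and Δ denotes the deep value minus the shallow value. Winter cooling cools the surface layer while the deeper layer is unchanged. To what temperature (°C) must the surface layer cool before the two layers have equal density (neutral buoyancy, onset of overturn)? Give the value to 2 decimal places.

Neutral buoyancy requires Δρ = 0, i.e. −α(T_deep − T_surf′) + β(S_deep − S_surf) = 0.
T_surf′ = T_deep − (β/α)·ΔS = 0.8 − (7.7 × 10⁻⁴/1.6 × 10⁻⁴)·(+0.33) = -0.7881 °C.
Cooling required: 1.8 − (-0.7881) = 2.5881 °C.

-0.79 °C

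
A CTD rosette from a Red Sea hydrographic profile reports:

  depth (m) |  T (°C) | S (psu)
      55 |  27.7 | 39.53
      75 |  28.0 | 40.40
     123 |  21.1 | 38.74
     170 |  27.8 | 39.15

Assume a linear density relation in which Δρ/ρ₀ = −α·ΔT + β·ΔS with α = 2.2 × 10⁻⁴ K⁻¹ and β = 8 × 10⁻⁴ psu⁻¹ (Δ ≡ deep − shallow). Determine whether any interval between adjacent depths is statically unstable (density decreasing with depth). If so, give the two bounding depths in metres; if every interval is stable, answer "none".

Evaluate Δρ/ρ₀ = −αΔT + βΔS across each adjacent pair:
  55–75 m: −αΔT+βΔS = −(2.2 × 10⁻⁴)(+0.3)+(8 × 10⁻⁴)(+0.87) = 6.3 × 10⁻⁴ → stable
  75–123 m: −αΔT+βΔS = −(2.2 × 10⁻⁴)(-6.9)+(8 × 10⁻⁴)(-1.66) = 1.9 × 10⁻⁴ → stable
  123–170 m: −αΔT+βΔS = −(2.2 × 10⁻⁴)(+6.7)+(8 × 10⁻⁴)(+0.41) = -1.1 × 10⁻³ → UNSTABLE
The 123–170 m interval has Δρ < 0: lighter water underlies denser water.

123–170 m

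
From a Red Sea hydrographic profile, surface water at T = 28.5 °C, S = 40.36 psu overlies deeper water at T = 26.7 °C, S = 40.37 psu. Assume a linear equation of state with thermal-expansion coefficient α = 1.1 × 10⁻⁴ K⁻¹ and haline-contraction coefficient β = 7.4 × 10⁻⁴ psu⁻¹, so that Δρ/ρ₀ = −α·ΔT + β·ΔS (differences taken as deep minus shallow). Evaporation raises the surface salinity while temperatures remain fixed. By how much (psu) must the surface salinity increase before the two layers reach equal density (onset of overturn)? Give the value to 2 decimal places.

0.28 psu

Neutral buoyancy requires −α(T_deep − T_surf) + β(S_deep − S_surf′) = 0.
S_surf′ = S_deep − (α/β)·ΔT = 40.37 − (1.1 × 10⁻⁴/7.4 × 10⁻⁴)·(-1.8) = 40.6376 psu.
Increase required: 40.6376 − 40.36 = 0.2776 psu.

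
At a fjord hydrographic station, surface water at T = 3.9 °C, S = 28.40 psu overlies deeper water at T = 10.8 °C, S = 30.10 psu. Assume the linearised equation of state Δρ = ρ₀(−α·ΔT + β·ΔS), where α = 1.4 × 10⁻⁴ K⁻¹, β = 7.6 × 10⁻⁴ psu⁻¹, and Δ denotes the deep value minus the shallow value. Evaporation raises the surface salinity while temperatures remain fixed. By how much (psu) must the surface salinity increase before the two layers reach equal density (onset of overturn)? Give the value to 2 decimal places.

0.43 psu

Neutral buoyancy requires −α(T_deep − T_surf) + β(S_deep − S_surf′) = 0.
S_surf′ = S_deep − (α/β)·ΔT = 30.10 − (1.4 × 10⁻⁴/7.6 × 10⁻⁴)·(+6.9) = 28.8289 psu.
Increase required: 28.8289 − 28.40 = 0.4289 psu.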